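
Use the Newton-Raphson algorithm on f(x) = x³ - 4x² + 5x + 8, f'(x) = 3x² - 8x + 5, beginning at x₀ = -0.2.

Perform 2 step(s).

f(x) = x³ - 4x² + 5x + 8
f'(x) = 3x² - 8x + 5
x₀ = -0.2

Newton-Raphson formula: x_{n+1} = x_n - f(x_n)/f'(x_n)

Iteration 1:
  f(-0.200000) = 6.832000
  f'(-0.200000) = 6.720000
  x_1 = -0.200000 - 6.832000/6.720000 = -1.216667
Iteration 2:
  f(-1.216667) = -5.805449
  f'(-1.216667) = 19.174167
  x_2 = -1.216667 - (-5.805449)/19.174167 = -0.913892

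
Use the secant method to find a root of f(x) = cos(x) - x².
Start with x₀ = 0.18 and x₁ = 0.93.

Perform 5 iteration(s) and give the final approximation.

f(x) = cos(x) - x²
x₀ = 0.18, x₁ = 0.93

Secant formula: x_{n+1} = x_n - f(x_n)(x_n - x_{n-1})/(f(x_n) - f(x_{n-1}))

Iteration 1:
  f(0.180000) = 0.951444
  f(0.930000) = -0.267066
  x_2 = 0.930000 - (-0.267066)×(0.930000 - 0.180000)/(-0.267066 - 0.951444)
       = 0.765619
Iteration 2:
  f(0.930000) = -0.267066
  f(0.765619) = 0.134780
  x_3 = 0.765619 - 0.134780×(0.765619 - 0.930000)/(0.134780 - (-0.267066))
       = 0.820753
Iteration 3:
  f(0.765619) = 0.134780
  f(0.820753) = 0.008035
  x_4 = 0.820753 - 0.008035×(0.820753 - 0.765619)/(0.008035 - 0.134780)
       = 0.824248
Iteration 4:
  f(0.820753) = 0.008035
  f(0.824248) = -0.000276
  x_5 = 0.824248 - (-0.000276)×(0.824248 - 0.820753)/(-0.000276 - 0.008035)
       = 0.824132
Iteration 5:
  f(0.824248) = -0.000276
  f(0.824132) = 0.000001
  x_6 = 0.824132 - 0.000001×(0.824132 - 0.824248)/(0.000001 - (-0.000276))
       = 0.824132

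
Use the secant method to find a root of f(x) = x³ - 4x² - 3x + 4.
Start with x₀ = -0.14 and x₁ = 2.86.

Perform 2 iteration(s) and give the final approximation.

f(x) = x³ - 4x² - 3x + 4
x₀ = -0.14, x₁ = 2.86

Secant formula: x_{n+1} = x_n - f(x_n)(x_n - x_{n-1})/(f(x_n) - f(x_{n-1}))

Iteration 1:
  f(-0.140000) = 4.338856
  f(2.860000) = -13.904744
  x_2 = 2.860000 - (-13.904744)×(2.860000 - (-0.140000))/(-13.904744 - 4.338856)
       = 0.573487
Iteration 2:
  f(2.860000) = -13.904744
  f(0.573487) = 1.152603
  x_3 = 0.573487 - 1.152603×(0.573487 - 2.860000)/(1.152603 - (-13.904744))
       = 0.748514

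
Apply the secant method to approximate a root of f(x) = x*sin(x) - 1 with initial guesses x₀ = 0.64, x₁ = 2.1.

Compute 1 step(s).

f(x) = x*sin(x) - 1
x₀ = 0.64, x₁ = 2.1

Secant formula: x_{n+1} = x_n - f(x_n)(x_n - x_{n-1})/(f(x_n) - f(x_{n-1}))

Iteration 1:
  f(0.640000) = -0.617795
  f(2.100000) = 0.812740
  x_2 = 2.100000 - 0.812740×(2.100000 - 0.640000)/(0.812740 - (-0.617795))
       = 1.270520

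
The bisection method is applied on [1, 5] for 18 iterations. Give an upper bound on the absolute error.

Bisection error bound: |error| ≤ (b-a)/2^n
|error| ≤ (5 - 1)/2^18 = 4/2^18
|error| ≤ 0.0000152588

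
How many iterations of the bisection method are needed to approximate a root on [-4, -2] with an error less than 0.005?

We need (b-a)/2^n ≤ 0.005
(-2 - (-4))/2^n ≤ 0.005
2/2^n ≤ 0.005
2^n ≥ 400
n ≥ log₂(400) = 8.64
n ≥ 9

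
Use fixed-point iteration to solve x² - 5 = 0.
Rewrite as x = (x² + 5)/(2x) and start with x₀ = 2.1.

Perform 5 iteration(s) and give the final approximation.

Equation: x² - 5 = 0
Fixed-point form: x = (x² + 5)/(2x)
x₀ = 2.1

x_1 = g(2.100000) = 2.240476
x_2 = g(2.240476) = 2.236072
x_3 = g(2.236072) = 2.236068
x_4 = g(2.236068) = 2.236068
x_5 = g(2.236068) = 2.236068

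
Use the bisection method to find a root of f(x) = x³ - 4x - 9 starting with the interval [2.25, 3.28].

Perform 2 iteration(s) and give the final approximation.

f(x) = x³ - 4x - 9
Initial interval: [2.25, 3.28]

Iteration 1:
  c_1 = (2.250000 + 3.280000)/2 = 2.765000
  f(c_1) = f(2.765000) = 1.079047
  f(a) × f(c) < 0, new interval: [2.250000, 2.765000]
Iteration 2:
  c_2 = (2.250000 + 2.765000)/2 = 2.507500
  f(c_2) = f(2.507500) = -3.263953
  f(a) × f(c) ≥ 0, new interval: [2.507500, 2.765000]

After 2 iteration(s), the approximation is c_2 = 2.507500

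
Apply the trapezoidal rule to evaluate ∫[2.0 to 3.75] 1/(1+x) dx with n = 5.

f(x) = 1/(1+x)
a = 2.0, b = 3.75, n = 5
h = (b - a)/n = 0.350000

Trapezoidal rule: (h/2)[f(x₀) + 2f(x₁) + 2f(x₂) + ... + f(xₙ)]

x_0 = 2.0000, f(x_0) = 0.333333, coefficient = 1
x_1 = 2.3500, f(x_1) = 0.298507, coefficient = 2
x_2 = 2.7000, f(x_2) = 0.270270, coefficient = 2
x_3 = 3.0500, f(x_3) = 0.246914, coefficient = 2
x_4 = 3.4000, f(x_4) = 0.227273, coefficient = 2
x_5 = 3.7500, f(x_5) = 0.210526, coefficient = 1

I ≈ (0.350000/2) × 2.629788 = 0.460213
Exact value: 0.459532
Error: 0.000681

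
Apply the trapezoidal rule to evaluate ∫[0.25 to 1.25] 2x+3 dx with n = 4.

f(x) = 2x+3
a = 0.25, b = 1.25, n = 4
h = (b - a)/n = 0.250000

Trapezoidal rule: (h/2)[f(x₀) + 2f(x₁) + 2f(x₂) + ... + f(xₙ)]

x_0 = 0.2500, f(x_0) = 3.500000, coefficient = 1
x_1 = 0.5000, f(x_1) = 4.000000, coefficient = 2
x_2 = 0.7500, f(x_2) = 4.500000, coefficient = 2
x_3 = 1.0000, f(x_3) = 5.000000, coefficient = 2
x_4 = 1.2500, f(x_4) = 5.500000, coefficient = 1

I ≈ (0.250000/2) × 36.000000 = 4.500000
Exact value: 4.500000
Error: 0.000000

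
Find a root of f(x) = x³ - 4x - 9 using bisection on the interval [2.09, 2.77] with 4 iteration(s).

f(x) = x³ - 4x - 9
Initial interval: [2.09, 2.77]

Iteration 1:
  c_1 = (2.090000 + 2.770000)/2 = 2.430000
  f(c_1) = f(2.430000) = -4.371093
  f(a) × f(c) ≥ 0, new interval: [2.430000, 2.770000]
Iteration 2:
  c_2 = (2.430000 + 2.770000)/2 = 2.600000
  f(c_2) = f(2.600000) = -1.824000
  f(a) × f(c) ≥ 0, new interval: [2.600000, 2.770000]
Iteration 3:
  c_3 = (2.600000 + 2.770000)/2 = 2.685000
  f(c_3) = f(2.685000) = -0.383231
  f(a) × f(c) ≥ 0, new interval: [2.685000, 2.770000]
Iteration 4:
  c_4 = (2.685000 + 2.770000)/2 = 2.727500
  f(c_4) = f(2.727500) = 0.380571
  f(a) × f(c) < 0, new interval: [2.685000, 2.727500]

After 4 iteration(s), the approximation is c_4 = 2.727500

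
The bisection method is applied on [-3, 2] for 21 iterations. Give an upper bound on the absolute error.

Bisection error bound: |error| ≤ (b-a)/2^n
|error| ≤ (2 - (-3))/2^21 = 5/2^21
|error| ≤ 0.0000023842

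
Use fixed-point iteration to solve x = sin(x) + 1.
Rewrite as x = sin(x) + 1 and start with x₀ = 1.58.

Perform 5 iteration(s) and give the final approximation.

Equation: x = sin(x) + 1
Fixed-point form: x = sin(x) + 1
x₀ = 1.58

x_1 = g(1.580000) = 1.999958
x_2 = g(1.999958) = 1.909315
x_3 = g(1.909315) = 1.943248
x_4 = g(1.943248) = 1.931438
x_5 = g(1.931438) = 1.935671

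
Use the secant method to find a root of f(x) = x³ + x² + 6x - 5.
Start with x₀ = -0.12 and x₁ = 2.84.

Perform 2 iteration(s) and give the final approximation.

f(x) = x³ + x² + 6x - 5
x₀ = -0.12, x₁ = 2.84

Secant formula: x_{n+1} = x_n - f(x_n)(x_n - x_{n-1})/(f(x_n) - f(x_{n-1}))

Iteration 1:
  f(-0.120000) = -5.707328
  f(2.840000) = 43.011904
  x_2 = 2.840000 - 43.011904×(2.840000 - (-0.120000))/(43.011904 - (-5.707328))
       = 0.226756
Iteration 2:
  f(2.840000) = 43.011904
  f(0.226756) = -3.576386
  x_3 = 0.226756 - (-3.576386)×(0.226756 - 2.840000)/(-3.576386 - 43.011904)
       = 0.427364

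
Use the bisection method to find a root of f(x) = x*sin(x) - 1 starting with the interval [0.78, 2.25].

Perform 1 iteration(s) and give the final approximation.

f(x) = x*sin(x) - 1
Initial interval: [0.78, 2.25]

Iteration 1:
  c_1 = (0.780000 + 2.250000)/2 = 1.515000
  f(c_1) = f(1.515000) = 0.512642
  f(a) × f(c) < 0, new interval: [0.780000, 1.515000]

After 1 iteration(s), the approximation is c_1 = 1.515000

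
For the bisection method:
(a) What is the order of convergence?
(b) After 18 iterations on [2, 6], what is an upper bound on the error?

(a) Bisection has linear (order 1) convergence; the error is halved each step.

(b) Error bound = (b-a)/2^n = (6 - 2)/2^{18}
    = 4/2^{18}

(a) 1 (linear); (b) error ≤ 1.53e-05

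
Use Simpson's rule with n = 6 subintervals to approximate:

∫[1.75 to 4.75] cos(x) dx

f(x) = cos(x)
a = 1.75, b = 4.75, n = 6
h = (b - a)/n = 0.500000

Simpson's rule: (h/3)[f(x₀) + 4f(x₁) + 2f(x₂) + ... + f(xₙ)]

x_0 = 1.7500, f(x_0) = -0.178246, coefficient = 1
x_1 = 2.2500, f(x_1) = -0.628174, coefficient = 4
x_2 = 2.7500, f(x_2) = -0.924302, coefficient = 2
x_3 = 3.2500, f(x_3) = -0.994130, coefficient = 4
x_4 = 3.7500, f(x_4) = -0.820559, coefficient = 2
x_5 = 4.2500, f(x_5) = -0.446087, coefficient = 4
x_6 = 4.7500, f(x_6) = 0.037602, coefficient = 1

I ≈ (0.500000/3) × -11.903931 = -1.983988
Exact value: -1.983279
Error: 0.000710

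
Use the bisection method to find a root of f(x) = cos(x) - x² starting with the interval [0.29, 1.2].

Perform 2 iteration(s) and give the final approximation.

f(x) = cos(x) - x²
Initial interval: [0.29, 1.2]

Iteration 1:
  c_1 = (0.290000 + 1.200000)/2 = 0.745000
  f(c_1) = f(0.745000) = 0.180063
  f(a) × f(c) ≥ 0, new interval: [0.745000, 1.200000]
Iteration 2:
  c_2 = (0.745000 + 1.200000)/2 = 0.972500
  f(c_2) = f(0.972500) = -0.382521
  f(a) × f(c) < 0, new interval: [0.745000, 0.972500]

After 2 iteration(s), the approximation is c_2 = 0.972500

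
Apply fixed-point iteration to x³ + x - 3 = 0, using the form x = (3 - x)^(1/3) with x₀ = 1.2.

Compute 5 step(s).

Equation: x³ + x - 3 = 0
Fixed-point form: x = (3 - x)^(1/3)
x₀ = 1.2

x_1 = g(1.200000) = 1.216440
x_2 = g(1.216440) = 1.212726
x_3 = g(1.212726) = 1.213567
x_4 = g(1.213567) = 1.213377
x_5 = g(1.213377) = 1.213420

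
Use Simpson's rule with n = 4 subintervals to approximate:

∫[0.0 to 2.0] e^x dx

f(x) = e^x
a = 0.0, b = 2.0, n = 4
h = (b - a)/n = 0.500000

Simpson's rule: (h/3)[f(x₀) + 4f(x₁) + 2f(x₂) + ... + f(xₙ)]

x_0 = 0.0000, f(x_0) = 1.000000, coefficient = 1
x_1 = 0.5000, f(x_1) = 1.648721, coefficient = 4
x_2 = 1.0000, f(x_2) = 2.718282, coefficient = 2
x_3 = 1.5000, f(x_3) = 4.481689, coefficient = 4
x_4 = 2.0000, f(x_4) = 7.389056, coefficient = 1

I ≈ (0.500000/3) × 38.347261 = 6.391210
Exact value: 6.389056
Error: 0.002154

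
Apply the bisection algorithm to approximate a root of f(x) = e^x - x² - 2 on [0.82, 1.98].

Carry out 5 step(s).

f(x) = e^x - x² - 2
Initial interval: [0.82, 1.98]

Iteration 1:
  c_1 = (0.820000 + 1.980000)/2 = 1.400000
  f(c_1) = f(1.400000) = 0.095200
  f(a) × f(c) < 0, new interval: [0.820000, 1.400000]
Iteration 2:
  c_2 = (0.820000 + 1.400000)/2 = 1.110000
  f(c_2) = f(1.110000) = -0.197742
  f(a) × f(c) ≥ 0, new interval: [1.110000, 1.400000]
Iteration 3:
  c_3 = (1.110000 + 1.400000)/2 = 1.255000
  f(c_3) = f(1.255000) = -0.067187
  f(a) × f(c) ≥ 0, new interval: [1.255000, 1.400000]
Iteration 4:
  c_4 = (1.255000 + 1.400000)/2 = 1.327500
  f(c_4) = f(1.327500) = 0.009346
  f(a) × f(c) < 0, new interval: [1.255000, 1.327500]
Iteration 5:
  c_5 = (1.255000 + 1.327500)/2 = 1.291250
  f(c_5) = f(1.291250) = -0.029996
  f(a) × f(c) ≥ 0, new interval: [1.291250, 1.327500]

After 5 iteration(s), the approximation is c_5 = 1.291250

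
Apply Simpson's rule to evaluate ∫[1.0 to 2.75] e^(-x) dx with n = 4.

f(x) = e^(-x)
a = 1.0, b = 2.75, n = 4
h = (b - a)/n = 0.437500

Simpson's rule: (h/3)[f(x₀) + 4f(x₁) + 2f(x₂) + ... + f(xₙ)]

x_0 = 1.0000, f(x_0) = 0.367879, coefficient = 1
x_1 = 1.4375, f(x_1) = 0.237521, coefficient = 4
x_2 = 1.8750, f(x_2) = 0.153355, coefficient = 2
x_3 = 2.3125, f(x_3) = 0.099013, coefficient = 4
x_4 = 2.7500, f(x_4) = 0.063928, coefficient = 1

I ≈ (0.437500/3) × 2.084654 = 0.304012
Exact value: 0.303952
Error: 0.000060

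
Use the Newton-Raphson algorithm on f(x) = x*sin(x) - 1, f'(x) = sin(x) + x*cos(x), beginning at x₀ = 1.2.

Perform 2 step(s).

f(x) = x*sin(x) - 1
f'(x) = sin(x) + x*cos(x)
x₀ = 1.2

Newton-Raphson formula: x_{n+1} = x_n - f(x_n)/f'(x_n)

Iteration 1:
  f(1.200000) = 0.118447
  f'(1.200000) = 1.366868
  x_1 = 1.200000 - 0.118447/1.366868 = 1.113344
Iteration 2:
  f(1.113344) = -0.001129
  f'(1.113344) = 1.388904
  x_2 = 1.113344 - (-0.001129)/1.388904 = 1.114157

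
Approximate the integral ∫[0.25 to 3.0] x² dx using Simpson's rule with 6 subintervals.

f(x) = x²
a = 0.25, b = 3.0, n = 6
h = (b - a)/n = 0.458333

Simpson's rule: (h/3)[f(x₀) + 4f(x₁) + 2f(x₂) + ... + f(xₙ)]

x_0 = 0.2500, f(x_0) = 0.062500, coefficient = 1
x_1 = 0.7083, f(x_1) = 0.501736, coefficient = 4
x_2 = 1.1667, f(x_2) = 1.361111, coefficient = 2
x_3 = 1.6250, f(x_3) = 2.640625, coefficient = 4
x_4 = 2.0833, f(x_4) = 4.340278, coefficient = 2
x_5 = 2.5417, f(x_5) = 6.460069, coefficient = 4
x_6 = 3.0000, f(x_6) = 9.000000, coefficient = 1

I ≈ (0.458333/3) × 58.875000 = 8.994792
Exact value: 8.994792
Error: 0.000000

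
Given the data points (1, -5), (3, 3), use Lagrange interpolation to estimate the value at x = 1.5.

Lagrange interpolation formula:
P(x) = Σ yᵢ × Lᵢ(x)
where Lᵢ(x) = Π_{j≠i} (x - xⱼ)/(xᵢ - xⱼ)

L_0(1.5) = (1.5 - 3)/(1 - 3) = 0.750000
L_1(1.5) = (1.5 - 1)/(3 - 1) = 0.250000

P(1.5) = (-5)×L_0(1.5) + 3×L_1(1.5)
P(1.5) = -3.000000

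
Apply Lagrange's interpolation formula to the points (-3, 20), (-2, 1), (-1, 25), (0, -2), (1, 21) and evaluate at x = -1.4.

Lagrange interpolation formula:
P(x) = Σ yᵢ × Lᵢ(x)
where Lᵢ(x) = Π_{j≠i} (x - xⱼ)/(xᵢ - xⱼ)

L_0(-1.4) = (-1.4 - (-2))/(-3 - (-2)) × (-1.4 - (-1))/(-3 - (-1)) × (-1.4 - 0)/(-3 - 0) × (-1.4 - 1)/(-3 - 1) = -0.033600
L_1(-1.4) = (-1.4 - (-3))/(-2 - (-3)) × (-1.4 - (-1))/(-2 - (-1)) × (-1.4 - 0)/(-2 - 0) × (-1.4 - 1)/(-2 - 1) = 0.358400
L_2(-1.4) = (-1.4 - (-3))/(-1 - (-3)) × (-1.4 - (-2))/(-1 - (-2)) × (-1.4 - 0)/(-1 - 0) × (-1.4 - 1)/(-1 - 1) = 0.806400
L_3(-1.4) = (-1.4 - (-3))/(0 - (-3)) × (-1.4 - (-2))/(0 - (-2)) × (-1.4 - (-1))/(0 - (-1)) × (-1.4 - 1)/(0 - 1) = -0.153600
L_4(-1.4) = (-1.4 - (-3))/(1 - (-3)) × (-1.4 - (-2))/(1 - (-2)) × (-1.4 - (-1))/(1 - (-1)) × (-1.4 - 0)/(1 - 0) = 0.022400

P(-1.4) = 20×L_0(-1.4) + 1×L_1(-1.4) + 25×L_2(-1.4) + (-2)×L_3(-1.4) + 21×L_4(-1.4)
P(-1.4) = 20.624000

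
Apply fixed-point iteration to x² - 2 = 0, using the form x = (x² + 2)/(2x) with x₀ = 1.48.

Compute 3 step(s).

Equation: x² - 2 = 0
Fixed-point form: x = (x² + 2)/(2x)
x₀ = 1.48

x_1 = g(1.480000) = 1.415676
x_2 = g(1.415676) = 1.414214
x_3 = g(1.414214) = 1.414214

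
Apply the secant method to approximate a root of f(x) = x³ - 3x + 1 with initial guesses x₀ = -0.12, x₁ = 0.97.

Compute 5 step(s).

f(x) = x³ - 3x + 1
x₀ = -0.12, x₁ = 0.97

Secant formula: x_{n+1} = x_n - f(x_n)(x_n - x_{n-1})/(f(x_n) - f(x_{n-1}))

Iteration 1:
  f(-0.120000) = 1.358272
  f(0.970000) = -0.997327
  x_2 = 0.970000 - (-0.997327)×(0.970000 - (-0.120000))/(-0.997327 - 1.358272)
       = 0.508510
Iteration 2:
  f(0.970000) = -0.997327
  f(0.508510) = -0.394037
  x_3 = 0.508510 - (-0.394037)×(0.508510 - 0.970000)/(-0.394037 - (-0.997327))
       = 0.207088
Iteration 3:
  f(0.508510) = -0.394037
  f(0.207088) = 0.387617
  x_4 = 0.207088 - 0.387617×(0.207088 - 0.508510)/(0.387617 - (-0.394037))
       = 0.356561
Iteration 4:
  f(0.207088) = 0.387617
  f(0.356561) = -0.024351
  x_5 = 0.356561 - (-0.024351)×(0.356561 - 0.207088)/(-0.024351 - 0.387617)
       = 0.347726
Iteration 5:
  f(0.356561) = -0.024351
  f(0.347726) = -0.001132
  x_6 = 0.347726 - (-0.001132)×(0.347726 - 0.356561)/(-0.001132 - (-0.024351))
       = 0.347295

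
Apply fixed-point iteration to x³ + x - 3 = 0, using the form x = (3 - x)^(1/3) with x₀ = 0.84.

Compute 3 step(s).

Equation: x³ + x - 3 = 0
Fixed-point form: x = (3 - x)^(1/3)
x₀ = 0.84

x_1 = g(0.840000) = 1.292661
x_2 = g(1.292661) = 1.195198
x_3 = g(1.195198) = 1.217521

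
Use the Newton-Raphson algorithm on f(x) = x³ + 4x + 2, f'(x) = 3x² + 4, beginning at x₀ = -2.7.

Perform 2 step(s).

f(x) = x³ + 4x + 2
f'(x) = 3x² + 4
x₀ = -2.7

Newton-Raphson formula: x_{n+1} = x_n - f(x_n)/f'(x_n)

Iteration 1:
  f(-2.700000) = -28.483000
  f'(-2.700000) = 25.870000
  x_1 = -2.700000 - (-28.483000)/25.870000 = -1.598995
Iteration 2:
  f(-1.598995) = -8.484266
  f'(-1.598995) = 11.670355
  x_2 = -1.598995 - (-8.484266)/11.670355 = -0.872002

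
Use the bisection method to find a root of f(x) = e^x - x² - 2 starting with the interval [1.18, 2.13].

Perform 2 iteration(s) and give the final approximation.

f(x) = e^x - x² - 2
Initial interval: [1.18, 2.13]

Iteration 1:
  c_1 = (1.180000 + 2.130000)/2 = 1.655000
  f(c_1) = f(1.655000) = 0.494055
  f(a) × f(c) < 0, new interval: [1.180000, 1.655000]
Iteration 2:
  c_2 = (1.180000 + 1.655000)/2 = 1.417500
  f(c_2) = f(1.417500) = 0.117484
  f(a) × f(c) < 0, new interval: [1.180000, 1.417500]

After 2 iteration(s), the approximation is c_2 = 1.417500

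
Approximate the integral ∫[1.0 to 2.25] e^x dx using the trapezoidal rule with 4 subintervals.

f(x) = e^x
a = 1.0, b = 2.25, n = 4
h = (b - a)/n = 0.312500

Trapezoidal rule: (h/2)[f(x₀) + 2f(x₁) + 2f(x₂) + ... + f(xₙ)]

x_0 = 1.0000, f(x_0) = 2.718282, coefficient = 1
x_1 = 1.3125, f(x_1) = 3.715451, coefficient = 2
x_2 = 1.6250, f(x_2) = 5.078419, coefficient = 2
x_3 = 1.9375, f(x_3) = 6.941376, coefficient = 2
x_4 = 2.2500, f(x_4) = 9.487736, coefficient = 1

I ≈ (0.312500/2) × 43.676509 = 6.824455
Exact value: 6.769454
Error: 0.055001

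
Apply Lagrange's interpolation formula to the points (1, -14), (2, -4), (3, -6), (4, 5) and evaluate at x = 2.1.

Lagrange interpolation formula:
P(x) = Σ yᵢ × Lᵢ(x)
where Lᵢ(x) = Π_{j≠i} (x - xⱼ)/(xᵢ - xⱼ)

L_0(2.1) = (2.1 - 2)/(1 - 2) × (2.1 - 3)/(1 - 3) × (2.1 - 4)/(1 - 4) = -0.028500
L_1(2.1) = (2.1 - 1)/(2 - 1) × (2.1 - 3)/(2 - 3) × (2.1 - 4)/(2 - 4) = 0.940500
L_2(2.1) = (2.1 - 1)/(3 - 1) × (2.1 - 2)/(3 - 2) × (2.1 - 4)/(3 - 4) = 0.104500
L_3(2.1) = (2.1 - 1)/(4 - 1) × (2.1 - 2)/(4 - 2) × (2.1 - 3)/(4 - 3) = -0.016500

P(2.1) = (-14)×L_0(2.1) + (-4)×L_1(2.1) + (-6)×L_2(2.1) + 5×L_3(2.1)
P(2.1) = -4.072500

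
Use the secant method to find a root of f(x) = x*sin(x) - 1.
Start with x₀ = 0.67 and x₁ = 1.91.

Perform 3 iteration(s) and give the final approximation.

f(x) = x*sin(x) - 1
x₀ = 0.67, x₁ = 1.91

Secant formula: x_{n+1} = x_n - f(x_n)(x_n - x_{n-1})/(f(x_n) - f(x_{n-1}))

Iteration 1:
  f(0.670000) = -0.583939
  f(1.910000) = 0.801168
  x_2 = 1.910000 - 0.801168×(1.910000 - 0.670000)/(0.801168 - (-0.583939))
       = 1.192764
Iteration 2:
  f(1.910000) = 0.801168
  f(1.192764) = 0.108547
  x_3 = 1.192764 - 0.108547×(1.192764 - 1.910000)/(0.108547 - 0.801168)
       = 1.080360
Iteration 3:
  f(1.192764) = 0.108547
  f(1.080360) = -0.046985
  x_4 = 1.080360 - (-0.046985)×(1.080360 - 1.192764)/(-0.046985 - 0.108547)
       = 1.114316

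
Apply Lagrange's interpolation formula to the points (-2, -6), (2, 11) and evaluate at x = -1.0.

Lagrange interpolation formula:
P(x) = Σ yᵢ × Lᵢ(x)
where Lᵢ(x) = Π_{j≠i} (x - xⱼ)/(xᵢ - xⱼ)

L_0(-1.0) = (-1.0 - 2)/(-2 - 2) = 0.750000
L_1(-1.0) = (-1.0 - (-2))/(2 - (-2)) = 0.250000

P(-1.0) = (-6)×L_0(-1.0) + 11×L_1(-1.0)
P(-1.0) = -1.750000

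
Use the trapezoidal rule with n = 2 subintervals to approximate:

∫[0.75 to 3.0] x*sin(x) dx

f(x) = x*sin(x)
a = 0.75, b = 3.0, n = 2
h = (b - a)/n = 1.125000

Trapezoidal rule: (h/2)[f(x₀) + 2f(x₁) + 2f(x₂) + ... + f(xₙ)]

x_0 = 0.7500, f(x_0) = 0.511229, coefficient = 1
x_1 = 1.8750, f(x_1) = 1.788911, coefficient = 2
x_2 = 3.0000, f(x_2) = 0.423360, coefficient = 1

I ≈ (1.125000/2) × 4.512411 = 2.538231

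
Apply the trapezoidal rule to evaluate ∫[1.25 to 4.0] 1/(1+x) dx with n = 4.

f(x) = 1/(1+x)
a = 1.25, b = 4.0, n = 4
h = (b - a)/n = 0.687500

Trapezoidal rule: (h/2)[f(x₀) + 2f(x₁) + 2f(x₂) + ... + f(xₙ)]

x_0 = 1.2500, f(x_0) = 0.444444, coefficient = 1
x_1 = 1.9375, f(x_1) = 0.340426, coefficient = 2
x_2 = 2.6250, f(x_2) = 0.275862, coefficient = 2
x_3 = 3.3125, f(x_3) = 0.231884, coefficient = 2
x_4 = 4.0000, f(x_4) = 0.200000, coefficient = 1

I ≈ (0.687500/2) × 2.340788 = 0.804646
Exact value: 0.798508
Error: 0.006138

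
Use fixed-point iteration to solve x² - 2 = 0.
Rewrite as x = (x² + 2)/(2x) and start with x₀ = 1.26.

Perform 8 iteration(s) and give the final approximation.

Equation: x² - 2 = 0
Fixed-point form: x = (x² + 2)/(2x)
x₀ = 1.26

x_1 = g(1.260000) = 1.423651
x_2 = g(1.423651) = 1.414245
x_3 = g(1.414245) = 1.414214
x_4 = g(1.414214) = 1.414214
x_5 = g(1.414214) = 1.414214
x_6 = g(1.414214) = 1.414214
x_7 = g(1.414214) = 1.414214
x_8 = g(1.414214) = 1.414214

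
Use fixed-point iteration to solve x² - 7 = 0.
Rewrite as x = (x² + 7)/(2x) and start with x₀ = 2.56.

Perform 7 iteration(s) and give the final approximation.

Equation: x² - 7 = 0
Fixed-point form: x = (x² + 7)/(2x)
x₀ = 2.56

x_1 = g(2.560000) = 2.647187
x_2 = g(2.647187) = 2.645752
x_3 = g(2.645752) = 2.645751
x_4 = g(2.645751) = 2.645751
x_5 = g(2.645751) = 2.645751
x_6 = g(2.645751) = 2.645751
x_7 = g(2.645751) = 2.645751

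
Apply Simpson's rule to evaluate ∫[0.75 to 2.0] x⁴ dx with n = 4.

f(x) = x⁴
a = 0.75, b = 2.0, n = 4
h = (b - a)/n = 0.312500

Simpson's rule: (h/3)[f(x₀) + 4f(x₁) + 2f(x₂) + ... + f(xₙ)]

x_0 = 0.7500, f(x_0) = 0.316406, coefficient = 1
x_1 = 1.0625, f(x_1) = 1.274429, coefficient = 4
x_2 = 1.3750, f(x_2) = 3.574463, coefficient = 2
x_3 = 1.6875, f(x_3) = 8.109146, coefficient = 4
x_4 = 2.0000, f(x_4) = 16.000000, coefficient = 1

I ≈ (0.312500/3) × 60.999634 = 6.354129
Exact value: 6.352539
Error: 0.001589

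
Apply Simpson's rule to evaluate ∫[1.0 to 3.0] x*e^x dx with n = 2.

f(x) = x*e^x
a = 1.0, b = 3.0, n = 2
h = (b - a)/n = 1.000000

Simpson's rule: (h/3)[f(x₀) + 4f(x₁) + 2f(x₂) + ... + f(xₙ)]

x_0 = 1.0000, f(x_0) = 2.718282, coefficient = 1
x_1 = 2.0000, f(x_1) = 14.778112, coefficient = 4
x_2 = 3.0000, f(x_2) = 60.256611, coefficient = 1

I ≈ (1.000000/3) × 122.087341 = 40.695780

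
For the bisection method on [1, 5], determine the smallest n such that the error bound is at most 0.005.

We need (b-a)/2^n ≤ 0.005
(5 - 1)/2^n ≤ 0.005
4/2^n ≤ 0.005
2^n ≥ 800
n ≥ log₂(800) = 9.64
n ≥ 10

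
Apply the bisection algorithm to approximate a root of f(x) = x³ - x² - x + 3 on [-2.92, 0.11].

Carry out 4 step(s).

f(x) = x³ - x² - x + 3
Initial interval: [-2.92, 0.11]

Iteration 1:
  c_1 = (-2.920000 + 0.110000)/2 = -1.405000
  f(c_1) = f(-1.405000) = -0.342530
  f(a) × f(c) ≥ 0, new interval: [-1.405000, 0.110000]
Iteration 2:
  c_2 = (-1.405000 + 0.110000)/2 = -0.647500
  f(c_2) = f(-0.647500) = 2.956775
  f(a) × f(c) < 0, new interval: [-1.405000, -0.647500]
Iteration 3:
  c_3 = (-1.405000 + (-0.647500))/2 = -1.026250
  f(c_3) = f(-1.026250) = 1.892226
  f(a) × f(c) < 0, new interval: [-1.405000, -1.026250]
Iteration 4:
  c_4 = (-1.405000 + (-1.026250))/2 = -1.215625
  f(c_4) = f(-1.215625) = 0.941498
  f(a) × f(c) < 0, new interval: [-1.405000, -1.215625]

After 4 iteration(s), the approximation is c_4 = -1.215625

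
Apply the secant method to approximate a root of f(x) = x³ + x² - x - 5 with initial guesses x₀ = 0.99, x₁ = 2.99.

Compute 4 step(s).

f(x) = x³ + x² - x - 5
x₀ = 0.99, x₁ = 2.99

Secant formula: x_{n+1} = x_n - f(x_n)(x_n - x_{n-1})/(f(x_n) - f(x_{n-1}))

Iteration 1:
  f(0.990000) = -4.039601
  f(2.990000) = 27.680999
  x_2 = 2.990000 - 27.680999×(2.990000 - 0.990000)/(27.680999 - (-4.039601))
       = 1.244699
Iteration 2:
  f(2.990000) = 27.680999
  f(1.244699) = -2.767042
  x_3 = 1.244699 - (-2.767042)×(1.244699 - 2.990000)/(-2.767042 - 27.680999)
       = 1.403308
Iteration 3:
  f(1.244699) = -2.767042
  f(1.403308) = -1.670541
  x_4 = 1.403308 - (-1.670541)×(1.403308 - 1.244699)/(-1.670541 - (-2.767042))
       = 1.644951
Iteration 4:
  f(1.403308) = -1.670541
  f(1.644951) = 0.511926
  x_5 = 1.644951 - 0.511926×(1.644951 - 1.403308)/(0.511926 - (-1.670541))
       = 1.588270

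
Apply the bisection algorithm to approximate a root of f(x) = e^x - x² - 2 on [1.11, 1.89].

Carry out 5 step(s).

f(x) = e^x - x² - 2
Initial interval: [1.11, 1.89]

Iteration 1:
  c_1 = (1.110000 + 1.890000)/2 = 1.500000
  f(c_1) = f(1.500000) = 0.231689
  f(a) × f(c) < 0, new interval: [1.110000, 1.500000]
Iteration 2:
  c_2 = (1.110000 + 1.500000)/2 = 1.305000
  f(c_2) = f(1.305000) = -0.015336
  f(a) × f(c) ≥ 0, new interval: [1.305000, 1.500000]
Iteration 3:
  c_3 = (1.305000 + 1.500000)/2 = 1.402500
  f(c_3) = f(1.402500) = 0.098344
  f(a) × f(c) < 0, new interval: [1.305000, 1.402500]
Iteration 4:
  c_4 = (1.305000 + 1.402500)/2 = 1.353750
  f(c_4) = f(1.353750) = 0.039279
  f(a) × f(c) < 0, new interval: [1.305000, 1.353750]
Iteration 5:
  c_5 = (1.305000 + 1.353750)/2 = 1.329375
  f(c_5) = f(1.329375) = 0.011443
  f(a) × f(c) < 0, new interval: [1.305000, 1.329375]

After 5 iteration(s), the approximation is c_5 = 1.329375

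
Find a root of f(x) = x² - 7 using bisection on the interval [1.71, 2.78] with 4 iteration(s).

f(x) = x² - 7
Initial interval: [1.71, 2.78]

Iteration 1:
  c_1 = (1.710000 + 2.780000)/2 = 2.245000
  f(c_1) = f(2.245000) = -1.959975
  f(a) × f(c) ≥ 0, new interval: [2.245000, 2.780000]
Iteration 2:
  c_2 = (2.245000 + 2.780000)/2 = 2.512500
  f(c_2) = f(2.512500) = -0.687344
  f(a) × f(c) ≥ 0, new interval: [2.512500, 2.780000]
Iteration 3:
  c_3 = (2.512500 + 2.780000)/2 = 2.646250
  f(c_3) = f(2.646250) = 0.002639
  f(a) × f(c) < 0, new interval: [2.512500, 2.646250]
Iteration 4:
  c_4 = (2.512500 + 2.646250)/2 = 2.579375
  f(c_4) = f(2.579375) = -0.346825
  f(a) × f(c) ≥ 0, new interval: [2.579375, 2.646250]

After 4 iteration(s), the approximation is c_4 = 2.579375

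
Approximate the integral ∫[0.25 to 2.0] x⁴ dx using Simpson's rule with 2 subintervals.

f(x) = x⁴
a = 0.25, b = 2.0, n = 2
h = (b - a)/n = 0.875000

Simpson's rule: (h/3)[f(x₀) + 4f(x₁) + 2f(x₂) + ... + f(xₙ)]

x_0 = 0.2500, f(x_0) = 0.003906, coefficient = 1
x_1 = 1.1250, f(x_1) = 1.601807, coefficient = 4
x_2 = 2.0000, f(x_2) = 16.000000, coefficient = 1

I ≈ (0.875000/3) × 22.411133 = 6.536580
Exact value: 6.399805
Error: 0.136776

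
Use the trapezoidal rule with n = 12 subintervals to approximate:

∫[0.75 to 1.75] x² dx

f(x) = x²
a = 0.75, b = 1.75, n = 12
h = (b - a)/n = 0.083333

Trapezoidal rule: (h/2)[f(x₀) + 2f(x₁) + 2f(x₂) + ... + f(xₙ)]

x_0 = 0.7500, f(x_0) = 0.562500, coefficient = 1
x_1 = 0.8333, f(x_1) = 0.694444, coefficient = 2
x_2 = 0.9167, f(x_2) = 0.840278, coefficient = 2
x_3 = 1.0000, f(x_3) = 1.000000, coefficient = 2
x_4 = 1.0833, f(x_4) = 1.173611, coefficient = 2
x_5 = 1.1667, f(x_5) = 1.361111, coefficient = 2
x_6 = 1.2500, f(x_6) = 1.562500, coefficient = 2
x_7 = 1.3333, f(x_7) = 1.777778, coefficient = 2
x_8 = 1.4167, f(x_8) = 2.006944, coefficient = 2
x_9 = 1.5000, f(x_9) = 2.250000, coefficient = 2
x_10 = 1.5833, f(x_10) = 2.506944, coefficient = 2
x_11 = 1.6667, f(x_11) = 2.777778, coefficient = 2
x_12 = 1.7500, f(x_12) = 3.062500, coefficient = 1

I ≈ (0.083333/2) × 39.527778 = 1.646991
Exact value: 1.645833
Error: 0.001157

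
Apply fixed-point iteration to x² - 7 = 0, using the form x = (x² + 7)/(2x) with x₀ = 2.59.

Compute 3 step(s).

Equation: x² - 7 = 0
Fixed-point form: x = (x² + 7)/(2x)
x₀ = 2.59

x_1 = g(2.590000) = 2.646351
x_2 = g(2.646351) = 2.645751
x_3 = g(2.645751) = 2.645751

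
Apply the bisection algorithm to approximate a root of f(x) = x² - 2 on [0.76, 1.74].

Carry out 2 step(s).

f(x) = x² - 2
Initial interval: [0.76, 1.74]

Iteration 1:
  c_1 = (0.760000 + 1.740000)/2 = 1.250000
  f(c_1) = f(1.250000) = -0.437500
  f(a) × f(c) ≥ 0, new interval: [1.250000, 1.740000]
Iteration 2:
  c_2 = (1.250000 + 1.740000)/2 = 1.495000
  f(c_2) = f(1.495000) = 0.235025
  f(a) × f(c) < 0, new interval: [1.250000, 1.495000]

After 2 iteration(s), the approximation is c_2 = 1.495000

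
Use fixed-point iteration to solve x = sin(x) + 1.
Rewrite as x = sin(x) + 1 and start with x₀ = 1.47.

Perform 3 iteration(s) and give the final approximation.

Equation: x = sin(x) + 1
Fixed-point form: x = sin(x) + 1
x₀ = 1.47

x_1 = g(1.470000) = 1.994924
x_2 = g(1.994924) = 1.911398
x_3 = g(1.911398) = 1.942554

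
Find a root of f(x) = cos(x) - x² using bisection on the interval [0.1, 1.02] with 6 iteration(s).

f(x) = cos(x) - x²
Initial interval: [0.1, 1.02]

Iteration 1:
  c_1 = (0.100000 + 1.020000)/2 = 0.560000
  f(c_1) = f(0.560000) = 0.533655
  f(a) × f(c) ≥ 0, new interval: [0.560000, 1.020000]
Iteration 2:
  c_2 = (0.560000 + 1.020000)/2 = 0.790000
  f(c_2) = f(0.790000) = 0.079745
  f(a) × f(c) ≥ 0, new interval: [0.790000, 1.020000]
Iteration 3:
  c_3 = (0.790000 + 1.020000)/2 = 0.905000
  f(c_3) = f(0.905000) = -0.201339
  f(a) × f(c) < 0, new interval: [0.790000, 0.905000]
Iteration 4:
  c_4 = (0.790000 + 0.905000)/2 = 0.847500
  f(c_4) = f(0.847500) = -0.056397
  f(a) × f(c) < 0, new interval: [0.790000, 0.847500]
Iteration 5:
  c_5 = (0.790000 + 0.847500)/2 = 0.818750
  f(c_5) = f(0.818750) = 0.012783
  f(a) × f(c) ≥ 0, new interval: [0.818750, 0.847500]
Iteration 6:
  c_6 = (0.818750 + 0.847500)/2 = 0.833125
  f(c_6) = f(0.833125) = -0.021531
  f(a) × f(c) < 0, new interval: [0.818750, 0.833125]

After 6 iteration(s), the approximation is c_6 = 0.833125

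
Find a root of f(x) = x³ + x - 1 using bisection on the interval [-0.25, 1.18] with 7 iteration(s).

f(x) = x³ + x - 1
Initial interval: [-0.25, 1.18]

Iteration 1:
  c_1 = (-0.250000 + 1.180000)/2 = 0.465000
  f(c_1) = f(0.465000) = -0.434455
  f(a) × f(c) ≥ 0, new interval: [0.465000, 1.180000]
Iteration 2:
  c_2 = (0.465000 + 1.180000)/2 = 0.822500
  f(c_2) = f(0.822500) = 0.378926
  f(a) × f(c) < 0, new interval: [0.465000, 0.822500]
Iteration 3:
  c_3 = (0.465000 + 0.822500)/2 = 0.643750
  f(c_3) = f(0.643750) = -0.089471
  f(a) × f(c) ≥ 0, new interval: [0.643750, 0.822500]
Iteration 4:
  c_4 = (0.643750 + 0.822500)/2 = 0.733125
  f(c_4) = f(0.733125) = 0.127159
  f(a) × f(c) < 0, new interval: [0.643750, 0.733125]
Iteration 5:
  c_5 = (0.643750 + 0.733125)/2 = 0.688438
  f(c_5) = f(0.688438) = 0.014720
  f(a) × f(c) < 0, new interval: [0.643750, 0.688438]
Iteration 6:
  c_6 = (0.643750 + 0.688438)/2 = 0.666094
  f(c_6) = f(0.666094) = -0.038373
  f(a) × f(c) ≥ 0, new interval: [0.666094, 0.688438]
Iteration 7:
  c_7 = (0.666094 + 0.688438)/2 = 0.677266
  f(c_7) = f(0.677266) = -0.012080
  f(a) × f(c) ≥ 0, new interval: [0.677266, 0.688438]

After 7 iteration(s), the approximation is c_7 = 0.677266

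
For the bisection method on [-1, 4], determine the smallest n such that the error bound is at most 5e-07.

We need (b-a)/2^n ≤ 5e-07
(4 - (-1))/2^n ≤ 5e-07
5/2^n ≤ 5e-07
2^n ≥ 10000000
n ≥ log₂(10000000) = 23.25
n ≥ 24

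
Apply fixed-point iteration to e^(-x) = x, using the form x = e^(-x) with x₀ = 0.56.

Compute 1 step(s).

Equation: e^(-x) = x
Fixed-point form: x = e^(-x)
x₀ = 0.56

x_1 = g(0.560000) = 0.571209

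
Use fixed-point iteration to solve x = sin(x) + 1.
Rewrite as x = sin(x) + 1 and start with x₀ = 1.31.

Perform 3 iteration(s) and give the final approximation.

Equation: x = sin(x) + 1
Fixed-point form: x = sin(x) + 1
x₀ = 1.31

x_1 = g(1.310000) = 1.966185
x_2 = g(1.966185) = 1.922847
x_3 = g(1.922847) = 1.938668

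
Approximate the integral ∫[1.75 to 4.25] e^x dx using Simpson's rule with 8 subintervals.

f(x) = e^x
a = 1.75, b = 4.25, n = 8
h = (b - a)/n = 0.312500

Simpson's rule: (h/3)[f(x₀) + 4f(x₁) + 2f(x₂) + ... + f(xₙ)]

x_0 = 1.7500, f(x_0) = 5.754603, coefficient = 1
x_1 = 2.0625, f(x_1) = 7.865609, coefficient = 4
x_2 = 2.3750, f(x_2) = 10.751013, coefficient = 2
x_3 = 2.6875, f(x_3) = 14.694893, coefficient = 4
x_4 = 3.0000, f(x_4) = 20.085537, coefficient = 2
x_5 = 3.3125, f(x_5) = 27.453674, coefficient = 4
x_6 = 3.6250, f(x_6) = 37.524723, coefficient = 2
x_7 = 3.9375, f(x_7) = 51.290215, coefficient = 4
x_8 = 4.2500, f(x_8) = 70.105412, coefficient = 1

I ≈ (0.312500/3) × 617.800127 = 64.354180
Exact value: 64.350810
Error: 0.003370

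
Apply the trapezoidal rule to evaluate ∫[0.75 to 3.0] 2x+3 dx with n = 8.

f(x) = 2x+3
a = 0.75, b = 3.0, n = 8
h = (b - a)/n = 0.281250

Trapezoidal rule: (h/2)[f(x₀) + 2f(x₁) + 2f(x₂) + ... + f(xₙ)]

x_0 = 0.7500, f(x_0) = 4.500000, coefficient = 1
x_1 = 1.0312, f(x_1) = 5.062500, coefficient = 2
x_2 = 1.3125, f(x_2) = 5.625000, coefficient = 2
x_3 = 1.5938, f(x_3) = 6.187500, coefficient = 2
x_4 = 1.8750, f(x_4) = 6.750000, coefficient = 2
x_5 = 2.1562, f(x_5) = 7.312500, coefficient = 2
x_6 = 2.4375, f(x_6) = 7.875000, coefficient = 2
x_7 = 2.7188, f(x_7) = 8.437500, coefficient = 2
x_8 = 3.0000, f(x_8) = 9.000000, coefficient = 1

I ≈ (0.281250/2) × 108.000000 = 15.187500
Exact value: 15.187500
Error: 0.000000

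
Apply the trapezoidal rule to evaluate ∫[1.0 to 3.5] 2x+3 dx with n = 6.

f(x) = 2x+3
a = 1.0, b = 3.5, n = 6
h = (b - a)/n = 0.416667

Trapezoidal rule: (h/2)[f(x₀) + 2f(x₁) + 2f(x₂) + ... + f(xₙ)]

x_0 = 1.0000, f(x_0) = 5.000000, coefficient = 1
x_1 = 1.4167, f(x_1) = 5.833333, coefficient = 2
x_2 = 1.8333, f(x_2) = 6.666667, coefficient = 2
x_3 = 2.2500, f(x_3) = 7.500000, coefficient = 2
x_4 = 2.6667, f(x_4) = 8.333333, coefficient = 2
x_5 = 3.0833, f(x_5) = 9.166667, coefficient = 2
x_6 = 3.5000, f(x_6) = 10.000000, coefficient = 1

I ≈ (0.416667/2) × 90.000000 = 18.750000
Exact value: 18.750000
Error: 0.000000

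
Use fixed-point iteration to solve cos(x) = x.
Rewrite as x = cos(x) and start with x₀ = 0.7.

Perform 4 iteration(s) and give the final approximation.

Equation: cos(x) = x
Fixed-point form: x = cos(x)
x₀ = 0.7

x_1 = g(0.700000) = 0.764842
x_2 = g(0.764842) = 0.721492
x_3 = g(0.721492) = 0.750821
x_4 = g(0.750821) = 0.731129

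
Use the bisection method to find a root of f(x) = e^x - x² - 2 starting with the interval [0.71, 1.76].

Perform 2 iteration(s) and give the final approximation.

f(x) = e^x - x² - 2
Initial interval: [0.71, 1.76]

Iteration 1:
  c_1 = (0.710000 + 1.760000)/2 = 1.235000
  f(c_1) = f(1.235000) = -0.086846
  f(a) × f(c) ≥ 0, new interval: [1.235000, 1.760000]
Iteration 2:
  c_2 = (1.235000 + 1.760000)/2 = 1.497500
  f(c_2) = f(1.497500) = 0.227993
  f(a) × f(c) < 0, new interval: [1.235000, 1.497500]

After 2 iteration(s), the approximation is c_2 = 1.497500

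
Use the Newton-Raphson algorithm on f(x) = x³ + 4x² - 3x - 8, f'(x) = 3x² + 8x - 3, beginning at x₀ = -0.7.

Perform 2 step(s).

f(x) = x³ + 4x² - 3x - 8
f'(x) = 3x² + 8x - 3
x₀ = -0.7

Newton-Raphson formula: x_{n+1} = x_n - f(x_n)/f'(x_n)

Iteration 1:
  f(-0.700000) = -4.283000
  f'(-0.700000) = -7.130000
  x_1 = -0.700000 - (-4.283000)/(-7.130000) = -1.300701
Iteration 2:
  f(-1.300701) = 0.468842
  f'(-1.300701) = -8.330139
  x_2 = -1.300701 - 0.468842/(-8.330139) = -1.244419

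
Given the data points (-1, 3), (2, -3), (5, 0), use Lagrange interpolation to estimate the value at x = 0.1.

Lagrange interpolation formula:
P(x) = Σ yᵢ × Lᵢ(x)
where Lᵢ(x) = Π_{j≠i} (x - xⱼ)/(xᵢ - xⱼ)

L_0(0.1) = (0.1 - 2)/(-1 - 2) × (0.1 - 5)/(-1 - 5) = 0.517222
L_1(0.1) = (0.1 - (-1))/(2 - (-1)) × (0.1 - 5)/(2 - 5) = 0.598889
L_2(0.1) = (0.1 - (-1))/(5 - (-1)) × (0.1 - 2)/(5 - 2) = -0.116111

P(0.1) = 3×L_0(0.1) + (-3)×L_1(0.1) + 0×L_2(0.1)
P(0.1) = -0.245000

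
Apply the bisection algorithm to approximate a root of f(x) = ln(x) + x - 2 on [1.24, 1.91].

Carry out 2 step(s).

f(x) = ln(x) + x - 2
Initial interval: [1.24, 1.91]

Iteration 1:
  c_1 = (1.240000 + 1.910000)/2 = 1.575000
  f(c_1) = f(1.575000) = 0.029255
  f(a) × f(c) < 0, new interval: [1.240000, 1.575000]
Iteration 2:
  c_2 = (1.240000 + 1.575000)/2 = 1.407500
  f(c_2) = f(1.407500) = -0.250685
  f(a) × f(c) ≥ 0, new interval: [1.407500, 1.575000]

After 2 iteration(s), the approximation is c_2 = 1.407500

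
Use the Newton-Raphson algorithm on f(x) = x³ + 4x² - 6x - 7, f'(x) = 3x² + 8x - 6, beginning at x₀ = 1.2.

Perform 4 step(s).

f(x) = x³ + 4x² - 6x - 7
f'(x) = 3x² + 8x - 6
x₀ = 1.2

Newton-Raphson formula: x_{n+1} = x_n - f(x_n)/f'(x_n)

Iteration 1:
  f(1.200000) = -6.712000
  f'(1.200000) = 7.920000
  x_1 = 1.200000 - (-6.712000)/7.920000 = 2.047475
Iteration 2:
  f(2.047475) = 6.067090
  f'(2.047475) = 22.956257
  x_2 = 2.047475 - 6.067090/22.956257 = 1.783186
Iteration 3:
  f(1.783186) = 0.689976
  f'(1.783186) = 17.804737
  x_3 = 1.783186 - 0.689976/17.804737 = 1.744433
Iteration 4:
  f(1.744433) = 0.013982
  f'(1.744433) = 17.084608
  x_4 = 1.744433 - 0.013982/17.084608 = 1.743615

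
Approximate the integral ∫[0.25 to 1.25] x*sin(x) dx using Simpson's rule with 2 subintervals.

f(x) = x*sin(x)
a = 0.25, b = 1.25, n = 2
h = (b - a)/n = 0.500000

Simpson's rule: (h/3)[f(x₀) + 4f(x₁) + 2f(x₂) + ... + f(xₙ)]

x_0 = 0.2500, f(x_0) = 0.061851, coefficient = 1
x_1 = 0.7500, f(x_1) = 0.511229, coefficient = 4
x_2 = 1.2500, f(x_2) = 1.186231, coefficient = 1

I ≈ (0.500000/3) × 3.292998 = 0.548833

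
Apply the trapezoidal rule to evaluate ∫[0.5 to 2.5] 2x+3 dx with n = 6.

f(x) = 2x+3
a = 0.5, b = 2.5, n = 6
h = (b - a)/n = 0.333333

Trapezoidal rule: (h/2)[f(x₀) + 2f(x₁) + 2f(x₂) + ... + f(xₙ)]

x_0 = 0.5000, f(x_0) = 4.000000, coefficient = 1
x_1 = 0.8333, f(x_1) = 4.666667, coefficient = 2
x_2 = 1.1667, f(x_2) = 5.333333, coefficient = 2
x_3 = 1.5000, f(x_3) = 6.000000, coefficient = 2
x_4 = 1.8333, f(x_4) = 6.666667, coefficient = 2
x_5 = 2.1667, f(x_5) = 7.333333, coefficient = 2
x_6 = 2.5000, f(x_6) = 8.000000, coefficient = 1

I ≈ (0.333333/2) × 72.000000 = 12.000000
Exact value: 12.000000
Error: 0.000000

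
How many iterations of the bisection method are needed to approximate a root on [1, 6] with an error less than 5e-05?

We need (b-a)/2^n ≤ 5e-05
(6 - 1)/2^n ≤ 5e-05
5/2^n ≤ 5e-05
2^n ≥ 100000
n ≥ log₂(100000) = 16.61
n ≥ 17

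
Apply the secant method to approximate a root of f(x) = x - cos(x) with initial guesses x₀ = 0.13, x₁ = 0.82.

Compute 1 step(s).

f(x) = x - cos(x)
x₀ = 0.13, x₁ = 0.82

Secant formula: x_{n+1} = x_n - f(x_n)(x_n - x_{n-1})/(f(x_n) - f(x_{n-1}))

Iteration 1:
  f(0.130000) = -0.861562
  f(0.820000) = 0.137779
  x_2 = 0.820000 - 0.137779×(0.820000 - 0.130000)/(0.137779 - (-0.861562))
       = 0.724870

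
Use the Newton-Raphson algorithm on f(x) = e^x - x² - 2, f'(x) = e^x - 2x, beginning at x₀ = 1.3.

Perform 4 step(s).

f(x) = e^x - x² - 2
f'(x) = e^x - 2x
x₀ = 1.3

Newton-Raphson formula: x_{n+1} = x_n - f(x_n)/f'(x_n)

Iteration 1:
  f(1.300000) = -0.020703
  f'(1.300000) = 1.069297
  x_1 = 1.300000 - (-0.020703)/1.069297 = 1.319362
Iteration 2:
  f(1.319362) = 0.000317
  f'(1.319362) = 1.102309
  x_2 = 1.319362 - 0.000317/1.102309 = 1.319074
Iteration 3:
  f(1.319074) = 0.000000
  f'(1.319074) = 1.101808
  x_3 = 1.319074 - 0.000000/1.101808 = 1.319074
Iteration 4:
  f(1.319074) = 0.000000
  f'(1.319074) = 1.101808
  x_4 = 1.319074 - 0.000000/1.101808 = 1.319074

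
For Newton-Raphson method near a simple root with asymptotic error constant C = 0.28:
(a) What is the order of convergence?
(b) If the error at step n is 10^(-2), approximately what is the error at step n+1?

(a) Newton-Raphson has quadratic (order 2) convergence near simple roots.
    This means |e_{n+1}| ≈ C|e_n|².

(b) With |e_n| = 10^(-2) and C = 0.28:
    |e_{n+1}| ≈ 0.28 × (10^(-2))² = 0.28 × 10^(-4)

(a) 2 (quadratic); (b) |e_{n+1}| ≈ 2.800e-05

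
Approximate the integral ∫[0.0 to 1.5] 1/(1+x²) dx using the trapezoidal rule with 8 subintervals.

f(x) = 1/(1+x²)
a = 0.0, b = 1.5, n = 8
h = (b - a)/n = 0.187500

Trapezoidal rule: (h/2)[f(x₀) + 2f(x₁) + 2f(x₂) + ... + f(xₙ)]

x_0 = 0.0000, f(x_0) = 1.000000, coefficient = 1
x_1 = 0.1875, f(x_1) = 0.966038, coefficient = 2
x_2 = 0.3750, f(x_2) = 0.876712, coefficient = 2
x_3 = 0.5625, f(x_3) = 0.759644, coefficient = 2
x_4 = 0.7500, f(x_4) = 0.640000, coefficient = 2
x_5 = 0.9375, f(x_5) = 0.532225, coefficient = 2
x_6 = 1.1250, f(x_6) = 0.441379, coefficient = 2
x_7 = 1.3125, f(x_7) = 0.367288, coefficient = 2
x_8 = 1.5000, f(x_8) = 0.307692, coefficient = 1

I ≈ (0.187500/2) × 10.474265 = 0.981962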